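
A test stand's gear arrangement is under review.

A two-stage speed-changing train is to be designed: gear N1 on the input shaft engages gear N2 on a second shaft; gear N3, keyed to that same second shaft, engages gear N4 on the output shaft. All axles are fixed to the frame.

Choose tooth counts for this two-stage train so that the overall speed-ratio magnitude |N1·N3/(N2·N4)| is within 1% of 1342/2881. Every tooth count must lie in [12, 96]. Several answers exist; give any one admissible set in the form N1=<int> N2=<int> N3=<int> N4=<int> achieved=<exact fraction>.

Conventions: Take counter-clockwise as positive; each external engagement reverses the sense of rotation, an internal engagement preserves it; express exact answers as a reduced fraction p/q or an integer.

N1=22 N2=43 N3=61 N4=67 achieved=1342/2881

class = fixed-axis compound train [2-stage, 1342/2881 wanted]
target = 1342/2881 in lowest terms: an exact hit needs N1·N3 = k·1342 and N2·N4 = k·2881 for one integer k, every count in [12, 96]; additionally prefer no 1:1 stage (N1 ≠ N2, N3 ≠ N4)
k = 1: N1·N3 = 1342 = 22·61, N2·N4 = 2881 = 43·67
achieved = 22·61/(43·67) = 1342/2881; |achieved − target| = 0 ≤ 671/144050 ✓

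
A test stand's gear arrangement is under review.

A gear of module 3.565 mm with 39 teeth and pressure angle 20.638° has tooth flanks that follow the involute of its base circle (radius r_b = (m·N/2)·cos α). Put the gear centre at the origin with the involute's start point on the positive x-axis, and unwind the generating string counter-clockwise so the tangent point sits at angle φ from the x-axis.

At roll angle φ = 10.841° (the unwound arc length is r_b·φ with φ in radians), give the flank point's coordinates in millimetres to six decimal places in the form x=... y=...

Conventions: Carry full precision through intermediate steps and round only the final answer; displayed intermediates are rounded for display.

topology: single-mesh involute geometry — m = 3.565, N = 39
pitch radius r_p = m·N/2 = 3.565·39/2 = 69.517500
base radius r_b = r_p·cos α = 69.517500·cos 20.638° = 65.056283
roll angle φ = 10.841° = 0.18921114 rad
x = r_b·(cos φ + φ·sin φ) = 66.210416
y = r_b·(sin φ − φ·cos φ) = 0.146370

x=66.210416 y=0.146370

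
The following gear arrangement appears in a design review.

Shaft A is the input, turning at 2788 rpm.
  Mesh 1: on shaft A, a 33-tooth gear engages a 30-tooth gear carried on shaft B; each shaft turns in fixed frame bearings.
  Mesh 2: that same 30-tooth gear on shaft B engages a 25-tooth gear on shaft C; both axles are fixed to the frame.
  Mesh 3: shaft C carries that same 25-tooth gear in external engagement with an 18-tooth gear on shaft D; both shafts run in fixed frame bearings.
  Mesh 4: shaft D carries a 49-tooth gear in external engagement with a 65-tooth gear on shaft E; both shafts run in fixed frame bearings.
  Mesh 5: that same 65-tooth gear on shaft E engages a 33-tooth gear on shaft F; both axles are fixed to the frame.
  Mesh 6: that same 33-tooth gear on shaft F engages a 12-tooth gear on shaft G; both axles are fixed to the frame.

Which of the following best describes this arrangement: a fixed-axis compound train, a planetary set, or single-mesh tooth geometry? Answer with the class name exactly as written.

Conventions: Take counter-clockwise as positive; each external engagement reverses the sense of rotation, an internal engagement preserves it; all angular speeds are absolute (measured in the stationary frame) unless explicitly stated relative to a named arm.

fixed-axis compound train

topology: fixed-axis compound train — 6 meshes, A→G
classification: fixed-axis compound train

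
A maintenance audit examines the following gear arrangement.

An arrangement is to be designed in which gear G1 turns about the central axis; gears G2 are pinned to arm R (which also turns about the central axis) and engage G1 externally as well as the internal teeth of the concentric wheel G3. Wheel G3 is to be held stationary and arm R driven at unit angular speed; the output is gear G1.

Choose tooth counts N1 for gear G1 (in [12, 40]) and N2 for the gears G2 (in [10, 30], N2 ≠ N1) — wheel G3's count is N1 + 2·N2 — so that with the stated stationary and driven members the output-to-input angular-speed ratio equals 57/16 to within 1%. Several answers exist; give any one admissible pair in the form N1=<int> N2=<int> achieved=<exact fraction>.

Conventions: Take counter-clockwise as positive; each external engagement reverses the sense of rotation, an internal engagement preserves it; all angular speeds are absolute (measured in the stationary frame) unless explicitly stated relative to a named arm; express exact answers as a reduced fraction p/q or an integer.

design class (target 57/16): planetary set
Willis with ω_ring = 0: ω_sun/ω_arm = (N1+N3)/N1; set equal to 57/16  ⇒  N3/N1 = 57/16 − 1 = 41/16
N3 = N1 + 2·N2  ⇒  N2/N1 = (N3/N1 − 1)/2 = (41/16 − 1)/2 = 25/32
smallest multiple with N1 ≥ 12 and N2 ≥ 10: k = 1  ⇒  N1 = 1·32 = 32, N2 = 1·25 = 25 (N1 ≤ 40, N2 ≤ 30, N2 ≠ N1 ✓), N3 = 32 + 2·25 = 82
check: (N1+N3)/N1 with N1 = 32, N3 = 82 gives 57/16; |achieved − target| = 0 ≤ 57/1600 ✓

N1=32 N2=25 achieved=57/16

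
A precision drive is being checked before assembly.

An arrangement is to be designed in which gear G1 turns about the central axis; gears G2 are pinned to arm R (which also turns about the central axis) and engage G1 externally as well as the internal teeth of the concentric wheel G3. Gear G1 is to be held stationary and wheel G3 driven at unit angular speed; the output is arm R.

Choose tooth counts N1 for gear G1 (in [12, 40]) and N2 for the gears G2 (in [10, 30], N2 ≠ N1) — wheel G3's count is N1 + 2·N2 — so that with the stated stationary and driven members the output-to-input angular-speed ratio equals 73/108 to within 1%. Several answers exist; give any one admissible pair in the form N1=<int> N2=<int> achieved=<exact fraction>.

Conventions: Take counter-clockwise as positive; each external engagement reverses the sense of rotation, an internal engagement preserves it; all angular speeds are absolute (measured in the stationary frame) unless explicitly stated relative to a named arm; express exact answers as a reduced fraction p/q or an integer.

planetary set to be sized for 73/108 (Willis relation)
Willis with ω_sun = 0: ω_arm/ω_ring = N3/(N1+N3); set equal to 73/108  ⇒  N3/N1 = (73/108)/(1 − 73/108) = 73/35
N3 = N1 + 2·N2  ⇒  N2/N1 = (N3/N1 − 1)/2 = (73/35 − 1)/2 = 19/35
smallest multiple with N1 ≥ 12 and N2 ≥ 10: k = 1  ⇒  N1 = 1·35 = 35, N2 = 1·19 = 19 (N1 ≤ 40, N2 ≤ 30, N2 ≠ N1 ✓), N3 = 35 + 2·19 = 73
check: N3/(N1+N3) with N1 = 35, N3 = 73 gives 73/108; |achieved − target| = 0 ≤ 73/10800 ✓

N1=35 N2=19 achieved=73/108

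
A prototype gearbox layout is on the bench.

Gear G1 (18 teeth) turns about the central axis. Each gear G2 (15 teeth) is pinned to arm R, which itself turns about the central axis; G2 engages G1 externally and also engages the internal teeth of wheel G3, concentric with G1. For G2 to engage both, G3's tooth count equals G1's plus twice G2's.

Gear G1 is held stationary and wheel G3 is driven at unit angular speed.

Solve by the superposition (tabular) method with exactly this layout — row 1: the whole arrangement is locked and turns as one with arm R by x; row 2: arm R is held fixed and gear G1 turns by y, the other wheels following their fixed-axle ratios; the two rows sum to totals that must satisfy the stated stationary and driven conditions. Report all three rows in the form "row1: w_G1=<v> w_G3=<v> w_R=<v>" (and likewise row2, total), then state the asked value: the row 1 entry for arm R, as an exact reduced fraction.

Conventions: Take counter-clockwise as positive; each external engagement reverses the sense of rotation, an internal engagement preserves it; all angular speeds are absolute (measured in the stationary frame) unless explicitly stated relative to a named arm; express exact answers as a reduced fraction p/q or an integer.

recognized (axles ride arm R): planetary set, 18/15/48 teeth
row 1: whole set turns with the arm by x
row 2 — arm fixed, fixed-axis ratios: sun y, ring −(18/48)·y, arm 0
boundary: total ω_sun = x + y = 0 and total ω_ring = x − (18/48)·y = 1  ⇒  y = -8/11, x = 8/11
row 2 ring = −(18/48)·(-8/11) = 3/11
totals (row 1 + row 2): sun 8/11 + (-8/11) = 0, ring 8/11 + 3/11 = 1, arm 8/11 + 0 = 8/11
asked cell (row1, arm) = 8/11

row1: w_G1=8/11 w_G3=8/11 w_R=8/11
row2: w_G1=-8/11 w_G3=3/11 w_R=0
total: w_G1=0 w_G3=1 w_R=8/11
asked value: 8/11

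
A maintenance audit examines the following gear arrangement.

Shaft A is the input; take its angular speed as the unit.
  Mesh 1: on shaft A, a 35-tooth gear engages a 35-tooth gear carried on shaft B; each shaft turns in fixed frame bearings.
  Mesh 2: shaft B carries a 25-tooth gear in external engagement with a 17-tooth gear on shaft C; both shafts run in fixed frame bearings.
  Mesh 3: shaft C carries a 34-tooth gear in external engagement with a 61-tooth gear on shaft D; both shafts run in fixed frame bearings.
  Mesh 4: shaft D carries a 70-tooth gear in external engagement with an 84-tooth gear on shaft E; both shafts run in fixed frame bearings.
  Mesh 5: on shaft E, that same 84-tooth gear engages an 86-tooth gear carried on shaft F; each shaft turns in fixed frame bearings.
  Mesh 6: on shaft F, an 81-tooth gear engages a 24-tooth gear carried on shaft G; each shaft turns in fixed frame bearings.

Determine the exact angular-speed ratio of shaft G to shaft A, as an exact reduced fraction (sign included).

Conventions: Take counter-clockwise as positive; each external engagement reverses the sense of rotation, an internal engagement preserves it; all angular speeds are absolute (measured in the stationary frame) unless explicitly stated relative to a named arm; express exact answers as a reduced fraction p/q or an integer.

class = fixed-axis compound train [6 meshes; 6 ratios multiply, 6 sense flips]
mesh 1 [35T→35T]: running ratio 1, sense −
mesh 2 [25T→17T]: running ratio 25/17, sense +
mesh 3 [34T→61T]: running ratio 50/61, sense −
mesh 4 [70T→84T]: running ratio 125/183, sense +
mesh 5 [84T→86T]: running ratio 1750/2623, sense −
mesh 6 [81T→24T]: running ratio 23625/10492, sense +
ω_out/ω_in = 23625/10492

23625/10492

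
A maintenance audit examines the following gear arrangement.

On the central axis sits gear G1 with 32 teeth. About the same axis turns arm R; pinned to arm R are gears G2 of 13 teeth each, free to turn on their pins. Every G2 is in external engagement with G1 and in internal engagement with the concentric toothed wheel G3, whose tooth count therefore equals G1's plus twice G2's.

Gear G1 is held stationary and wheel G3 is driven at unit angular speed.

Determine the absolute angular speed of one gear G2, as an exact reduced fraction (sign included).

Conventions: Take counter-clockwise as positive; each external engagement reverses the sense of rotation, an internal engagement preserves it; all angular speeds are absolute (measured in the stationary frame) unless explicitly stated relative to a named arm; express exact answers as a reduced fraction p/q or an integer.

29/13

topology: planetary set — G1 32T / G2 13T / G3 58T, arm = carrier (Willis)
ring teeth: 32 + 2·13 = 58
32(ω_sun−ω_arm) = −58(ω_ring−ω_arm),  ω_sun = 0, ω_ring = 1
32(0−ω_arm) = −58(1−ω_arm)  ⇒  90·ω_arm = 58  ⇒  ω_arm = 29/45
sun–planet mesh: 32·(0−29/45) = −13·(ω_p−ω_arm)  ⇒  ω_p−ω_arm = 928/585
ω_p = 29/45 + 928/585 = 29/13
exact speed ratio = 29/13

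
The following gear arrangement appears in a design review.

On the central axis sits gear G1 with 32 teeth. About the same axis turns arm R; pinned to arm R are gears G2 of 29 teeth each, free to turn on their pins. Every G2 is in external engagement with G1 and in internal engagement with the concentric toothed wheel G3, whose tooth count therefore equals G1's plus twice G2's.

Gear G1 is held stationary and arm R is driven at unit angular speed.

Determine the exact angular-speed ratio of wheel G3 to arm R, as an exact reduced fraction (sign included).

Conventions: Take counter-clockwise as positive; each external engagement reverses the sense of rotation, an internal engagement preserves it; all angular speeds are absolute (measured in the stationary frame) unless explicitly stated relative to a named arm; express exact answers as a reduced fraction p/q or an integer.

planetary set (32T centre, 29T on arm, 90T internal) — Willis relation
ring teeth: 32 + 2·29 = 90
32(ω_sun−ω_arm) = −90(ω_ring−ω_arm),  ω_sun = 0, ω_arm = 1
ω_ring = 1 − (32/90)(0−1) = 61/45
ω_out/ω_in = 61/45

61/45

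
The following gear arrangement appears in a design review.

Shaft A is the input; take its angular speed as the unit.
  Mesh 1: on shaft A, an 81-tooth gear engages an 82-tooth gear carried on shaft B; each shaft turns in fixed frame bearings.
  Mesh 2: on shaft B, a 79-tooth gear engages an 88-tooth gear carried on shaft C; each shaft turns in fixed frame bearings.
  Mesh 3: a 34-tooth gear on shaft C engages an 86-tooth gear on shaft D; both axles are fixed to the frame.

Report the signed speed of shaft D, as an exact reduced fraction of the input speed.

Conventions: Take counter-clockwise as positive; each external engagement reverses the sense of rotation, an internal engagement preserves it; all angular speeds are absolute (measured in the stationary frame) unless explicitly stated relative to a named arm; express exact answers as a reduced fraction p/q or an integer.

-108783/310288

3-mesh fixed-axis compound train (all bearings frame-fixed)
mesh 1 [81T→82T]: |ω|/ω_in = 1×81/82 = 81/82, sense flips to −
mesh 2 [79T→88T]: |ω|/ω_in = (81/82)×79/88 = 6399/7216, sense flips to +
mesh 3 [34T→86T]: |ω|/ω_in = (6399/7216)×34/86 = 108783/310288, sense flips to −
signed output speed (× input speed) = -108783/310288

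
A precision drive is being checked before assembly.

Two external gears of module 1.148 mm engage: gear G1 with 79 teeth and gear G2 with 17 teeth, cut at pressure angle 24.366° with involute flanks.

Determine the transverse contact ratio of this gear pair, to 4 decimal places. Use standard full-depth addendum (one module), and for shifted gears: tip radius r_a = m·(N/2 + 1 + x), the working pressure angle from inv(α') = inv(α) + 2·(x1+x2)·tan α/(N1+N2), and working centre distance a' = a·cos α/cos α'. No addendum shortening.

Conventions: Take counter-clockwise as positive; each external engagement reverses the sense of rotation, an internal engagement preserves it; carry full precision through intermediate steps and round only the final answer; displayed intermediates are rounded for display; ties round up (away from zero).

1.4993

single-mesh involute tooth geometry (79T engaging 17T at module 1.148)
base radii: r_b1 = 41.306970, r_b2 = 8.888842
tip radii: r_a1 = 46.494000, r_a2 = 10.906000
no profile shift: α' = α, a' = a
action lengths: √(r_a1²−r_b1²) = 21.340718, √(r_a2²−r_b2²) = 6.318966
base pitch p_b = π·m·cos α = 3.285308
CR = (21.340718 + 6.318966 − 55.104000·sin 24.36600°)/3.285308 = 1.499330
contact ratio ≈ 1.4993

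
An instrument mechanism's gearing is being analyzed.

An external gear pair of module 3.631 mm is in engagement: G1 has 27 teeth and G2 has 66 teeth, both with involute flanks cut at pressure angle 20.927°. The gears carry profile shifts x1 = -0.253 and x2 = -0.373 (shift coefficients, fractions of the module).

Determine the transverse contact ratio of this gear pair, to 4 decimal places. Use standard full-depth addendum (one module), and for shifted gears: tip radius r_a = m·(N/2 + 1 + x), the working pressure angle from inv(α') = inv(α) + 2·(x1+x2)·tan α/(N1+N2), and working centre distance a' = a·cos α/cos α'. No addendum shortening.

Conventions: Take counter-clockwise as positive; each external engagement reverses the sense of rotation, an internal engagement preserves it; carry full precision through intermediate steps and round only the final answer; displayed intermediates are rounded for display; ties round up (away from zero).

single-mesh involute tooth geometry (27T engaging 66T at module 3.631)
base radii: r_b1 = 45.785056, r_b2 = 111.919027
tip radii: r_a1 = 51.730857, r_a2 = 122.099637
inv(α') = inv(20.927°) + 2·(-0.253-0.373)·tan α/(27+66) = 0.01200982  ⇒  α' = 18.65239°
a' = a·cos α / cos α' = 168.8415·cos 20.927°/cos 18.65239° = 166.446459
action lengths: √(r_a1²−r_b1²) = 24.079248, √(r_a2²−r_b2²) = 48.810375
base pitch p_b = π·m·cos α = 10.654666
CR = (24.079248 + 48.810375 − 166.446459·sin 18.65239°)/10.654666 = 1.844802
contact ratio ≈ 1.8448

1.8448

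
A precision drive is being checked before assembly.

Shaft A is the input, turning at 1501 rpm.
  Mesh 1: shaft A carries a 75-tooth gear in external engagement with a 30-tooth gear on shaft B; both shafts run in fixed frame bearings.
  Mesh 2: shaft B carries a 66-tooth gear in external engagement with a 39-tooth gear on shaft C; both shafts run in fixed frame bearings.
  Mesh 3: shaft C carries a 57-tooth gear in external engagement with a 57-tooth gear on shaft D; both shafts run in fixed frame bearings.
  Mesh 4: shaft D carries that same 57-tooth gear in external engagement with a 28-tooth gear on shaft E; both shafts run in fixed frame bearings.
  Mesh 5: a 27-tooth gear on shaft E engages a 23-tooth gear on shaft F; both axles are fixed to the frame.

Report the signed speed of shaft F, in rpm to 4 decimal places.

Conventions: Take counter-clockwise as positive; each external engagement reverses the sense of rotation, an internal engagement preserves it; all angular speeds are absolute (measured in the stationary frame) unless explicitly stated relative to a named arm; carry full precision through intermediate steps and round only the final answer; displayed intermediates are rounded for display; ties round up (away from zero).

-15175.8415 rpm

5-mesh fixed-axis compound train (all bearings frame-fixed)
mesh 1 [75T→30T]: ω = 1501.0000×75/30 = 3752.5000 rpm, sense flips to −
mesh 2 [66T→39T]: ω = 3752.5000×66/39 = 6350.3846 rpm, sense flips to +
mesh 3 [57T→57T]: ω = 6350.3846×57/57 = 6350.3846 rpm, sense flips to −
mesh 4 [57T→28T]: ω = 6350.3846×57/28 = 12927.5687 rpm, sense flips to +
mesh 5 [27T→23T]: ω = 12927.5687×27/23 = 15175.8415 rpm, sense flips to −
signed output speed = -15175.8415 rpm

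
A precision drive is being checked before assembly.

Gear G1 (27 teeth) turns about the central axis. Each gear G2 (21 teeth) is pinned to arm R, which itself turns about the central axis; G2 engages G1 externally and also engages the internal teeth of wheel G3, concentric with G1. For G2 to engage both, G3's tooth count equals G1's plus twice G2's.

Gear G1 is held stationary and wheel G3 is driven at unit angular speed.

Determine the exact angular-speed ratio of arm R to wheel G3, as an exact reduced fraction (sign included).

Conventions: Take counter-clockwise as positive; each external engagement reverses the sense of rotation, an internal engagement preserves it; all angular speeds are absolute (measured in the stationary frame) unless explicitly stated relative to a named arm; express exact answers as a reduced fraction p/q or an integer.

topology: planetary set — G1 27T / G2 21T / G3 69T, arm = carrier (Willis)
ring teeth: 27 + 2·21 = 69
27(ω_sun−ω_arm) = −69(ω_ring−ω_arm),  ω_sun = 0, ω_ring = 1
27(0−ω_arm) = −69(1−ω_arm)  ⇒  96·ω_arm = 69  ⇒  ω_arm = 23/32
ω_out/ω_in = 23/32

23/32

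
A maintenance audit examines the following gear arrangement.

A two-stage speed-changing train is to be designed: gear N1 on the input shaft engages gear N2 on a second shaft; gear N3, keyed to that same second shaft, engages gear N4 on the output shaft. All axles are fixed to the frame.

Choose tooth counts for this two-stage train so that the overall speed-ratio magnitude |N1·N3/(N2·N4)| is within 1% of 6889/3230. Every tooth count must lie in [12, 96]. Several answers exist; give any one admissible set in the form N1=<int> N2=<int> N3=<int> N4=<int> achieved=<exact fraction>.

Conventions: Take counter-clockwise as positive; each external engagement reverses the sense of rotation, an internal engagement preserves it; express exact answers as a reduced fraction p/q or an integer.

design class (target 6889/3230): fixed-axis compound train
target = 6889/3230 in lowest terms: an exact hit needs N1·N3 = k·6889 and N2·N4 = k·3230 for one integer k, every count in [12, 96]; additionally prefer no 1:1 stage (N1 ≠ N2, N3 ≠ N4)
k = 1: N1·N3 = 6889 = 83·83, N2·N4 = 3230 = 34·95
achieved = 83·83/(34·95) = 6889/3230; |achieved − target| = 0 ≤ 6889/323000 ✓

N1=83 N2=34 N3=83 N4=95 achieved=6889/3230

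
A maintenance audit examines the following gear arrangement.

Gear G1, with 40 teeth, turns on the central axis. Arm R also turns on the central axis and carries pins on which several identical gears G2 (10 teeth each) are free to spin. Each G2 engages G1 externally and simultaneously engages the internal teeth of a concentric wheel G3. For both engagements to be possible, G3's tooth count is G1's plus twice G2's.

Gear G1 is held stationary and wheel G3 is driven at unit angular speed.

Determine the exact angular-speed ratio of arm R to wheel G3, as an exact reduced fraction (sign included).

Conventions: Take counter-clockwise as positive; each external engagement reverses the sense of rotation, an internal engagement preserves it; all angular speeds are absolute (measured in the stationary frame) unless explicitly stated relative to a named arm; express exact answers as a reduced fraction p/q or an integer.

class = planetary set [G3 = 40+2·10 = 60; Willis about the carrier]
ring teeth: 40 + 2·10 = 60
40(ω_sun−ω_arm) = −60(ω_ring−ω_arm),  ω_sun = 0, ω_ring = 1
40(0−ω_arm) = −60(1−ω_arm)  ⇒  100·ω_arm = 60  ⇒  ω_arm = 3/5
ω_out/ω_in = 3/5

3/5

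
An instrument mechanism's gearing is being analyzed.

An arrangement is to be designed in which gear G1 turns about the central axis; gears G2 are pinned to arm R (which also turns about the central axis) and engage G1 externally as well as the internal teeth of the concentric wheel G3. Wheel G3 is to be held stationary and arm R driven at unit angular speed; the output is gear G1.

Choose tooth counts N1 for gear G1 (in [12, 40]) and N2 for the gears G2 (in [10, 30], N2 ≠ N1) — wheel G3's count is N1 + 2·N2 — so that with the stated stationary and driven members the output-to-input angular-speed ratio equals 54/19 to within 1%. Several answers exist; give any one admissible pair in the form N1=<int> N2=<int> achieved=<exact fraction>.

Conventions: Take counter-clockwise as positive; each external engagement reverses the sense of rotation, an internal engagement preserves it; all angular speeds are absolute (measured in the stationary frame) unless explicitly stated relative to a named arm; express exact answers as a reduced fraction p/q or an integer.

planetary set to be sized for 54/19 (Willis relation)
Willis with ω_ring = 0: ω_sun/ω_arm = (N1+N3)/N1; set equal to 54/19  ⇒  N3/N1 = 54/19 − 1 = 35/19
N3 = N1 + 2·N2  ⇒  N2/N1 = (N3/N1 − 1)/2 = (35/19 − 1)/2 = 8/19
smallest multiple with N1 ≥ 12 and N2 ≥ 10: k = 2  ⇒  N1 = 2·19 = 38, N2 = 2·8 = 16 (N1 ≤ 40, N2 ≤ 30, N2 ≠ N1 ✓), N3 = 38 + 2·16 = 70
check: (N1+N3)/N1 with N1 = 38, N3 = 70 gives 54/19; |achieved − target| = 0 ≤ 27/950 ✓

N1=38 N2=16 achieved=54/19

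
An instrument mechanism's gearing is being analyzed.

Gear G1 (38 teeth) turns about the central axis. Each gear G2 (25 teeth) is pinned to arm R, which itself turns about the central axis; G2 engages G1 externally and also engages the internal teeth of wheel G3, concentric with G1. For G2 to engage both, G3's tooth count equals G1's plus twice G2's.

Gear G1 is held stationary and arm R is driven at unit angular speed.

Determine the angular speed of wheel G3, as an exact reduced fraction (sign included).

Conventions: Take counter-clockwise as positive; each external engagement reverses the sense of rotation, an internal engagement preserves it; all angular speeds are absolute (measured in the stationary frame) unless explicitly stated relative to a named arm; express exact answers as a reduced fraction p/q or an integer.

63/44

topology: planetary set — G1 38T / G2 25T / G3 88T, arm = carrier (Willis)
ring teeth: 38 + 2·25 = 88
38(ω_sun−ω_arm) = −88(ω_ring−ω_arm),  ω_sun = 0, ω_arm = 1
ω_ring = 1 − (38/88)(0−1) = 63/44
exact speed ratio = 63/44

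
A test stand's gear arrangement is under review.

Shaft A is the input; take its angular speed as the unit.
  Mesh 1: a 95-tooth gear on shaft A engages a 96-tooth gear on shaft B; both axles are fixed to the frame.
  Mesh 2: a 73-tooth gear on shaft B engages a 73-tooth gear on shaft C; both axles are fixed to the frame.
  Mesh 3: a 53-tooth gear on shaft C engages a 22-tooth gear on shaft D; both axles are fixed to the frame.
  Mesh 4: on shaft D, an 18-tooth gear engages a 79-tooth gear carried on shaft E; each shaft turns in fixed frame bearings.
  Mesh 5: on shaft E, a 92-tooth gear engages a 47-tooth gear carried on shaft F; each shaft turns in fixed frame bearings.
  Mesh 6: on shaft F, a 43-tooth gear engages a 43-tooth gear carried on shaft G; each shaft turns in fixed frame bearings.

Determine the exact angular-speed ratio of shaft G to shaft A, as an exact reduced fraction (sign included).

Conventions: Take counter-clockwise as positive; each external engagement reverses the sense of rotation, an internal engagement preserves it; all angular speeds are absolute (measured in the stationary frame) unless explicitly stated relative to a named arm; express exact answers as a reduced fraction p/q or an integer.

class = fixed-axis compound train [6 meshes; 6 ratios multiply, 6 sense flips]
mesh 1 [95T→96T]: running ratio 95/96, sense −
mesh 2 [73T→73T]: running ratio 95/96, sense +
mesh 3 [53T→22T]: running ratio 5035/2112, sense −
mesh 4 [18T→79T]: running ratio 15105/27808, sense +
mesh 5 [92T→47T]: running ratio 347415/326744, sense −
mesh 6 [43T→43T]: running ratio 347415/326744, sense +
ω_out/ω_in = 347415/326744

347415/326744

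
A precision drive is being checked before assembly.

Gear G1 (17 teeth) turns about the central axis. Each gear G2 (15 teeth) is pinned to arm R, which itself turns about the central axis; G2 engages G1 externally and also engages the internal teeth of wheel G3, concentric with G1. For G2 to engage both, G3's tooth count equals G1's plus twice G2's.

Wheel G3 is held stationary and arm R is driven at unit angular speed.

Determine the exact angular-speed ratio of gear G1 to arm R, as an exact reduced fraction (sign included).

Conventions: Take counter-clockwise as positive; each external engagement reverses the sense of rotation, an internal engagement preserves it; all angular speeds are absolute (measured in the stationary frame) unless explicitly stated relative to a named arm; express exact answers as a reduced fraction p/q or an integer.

topology: planetary set — G1 17T / G2 15T / G3 47T, arm = carrier (Willis)
ring teeth: 17 + 2·15 = 47
17(ω_sun−ω_arm) = −47(ω_ring−ω_arm),  ω_ring = 0, ω_arm = 1
ω_sun = 1 − (47/17)(0−1) = 64/17
ω_out/ω_in = 64/17

64/17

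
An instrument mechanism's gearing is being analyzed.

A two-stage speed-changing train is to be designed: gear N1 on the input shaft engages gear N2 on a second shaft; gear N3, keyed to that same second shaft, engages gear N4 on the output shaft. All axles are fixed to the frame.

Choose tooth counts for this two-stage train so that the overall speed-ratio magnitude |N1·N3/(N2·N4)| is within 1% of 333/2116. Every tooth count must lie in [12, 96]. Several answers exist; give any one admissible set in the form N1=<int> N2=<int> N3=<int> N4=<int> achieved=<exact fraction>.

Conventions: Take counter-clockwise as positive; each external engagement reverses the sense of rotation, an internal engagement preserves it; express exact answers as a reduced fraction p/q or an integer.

N1=18 N2=46 N3=37 N4=92 achieved=333/2116

class = fixed-axis compound train [2-stage, 333/2116 wanted]
target = 333/2116 in lowest terms: an exact hit needs N1·N3 = k·333 and N2·N4 = k·2116 for one integer k, every count in [12, 96]; additionally prefer no 1:1 stage (N1 ≠ N2, N3 ≠ N4)
k = 1: no 1:1-free in-range split of k·333 and k·2116 into factor pairs; take k = 2
k = 2: N1·N3 = 666 = 18·37, N2·N4 = 4232 = 46·92
achieved = 18·37/(46·92) = 333/2116; |achieved − target| = 0 ≤ 333/211600 ✓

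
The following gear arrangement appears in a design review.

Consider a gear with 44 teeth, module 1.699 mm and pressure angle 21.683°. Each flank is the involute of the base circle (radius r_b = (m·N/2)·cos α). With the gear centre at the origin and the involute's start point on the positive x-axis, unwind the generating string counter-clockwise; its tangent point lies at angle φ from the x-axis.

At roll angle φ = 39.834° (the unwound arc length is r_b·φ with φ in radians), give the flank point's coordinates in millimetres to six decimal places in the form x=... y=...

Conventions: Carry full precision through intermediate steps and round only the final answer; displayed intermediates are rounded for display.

single-mesh involute tooth geometry (44T wheel at module 1.699)
pitch radius r_p = m·N/2 = 1.699·44/2 = 37.378000
base radius r_b = r_p·cos α = 37.378000·cos 21.683° = 34.733216
roll angle φ = 39.834° = 0.69523445 rad
x = r_b·(cos φ + φ·sin φ) = 42.139962
y = r_b·(sin φ − φ·cos φ) = 3.705774

x=42.139962 y=3.705774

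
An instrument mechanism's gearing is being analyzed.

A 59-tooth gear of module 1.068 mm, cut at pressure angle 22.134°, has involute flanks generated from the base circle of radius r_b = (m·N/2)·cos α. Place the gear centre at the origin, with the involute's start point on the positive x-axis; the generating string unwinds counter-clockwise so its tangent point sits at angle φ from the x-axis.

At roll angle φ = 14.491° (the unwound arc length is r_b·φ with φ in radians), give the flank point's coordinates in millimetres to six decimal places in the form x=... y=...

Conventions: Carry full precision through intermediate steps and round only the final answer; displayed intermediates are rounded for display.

x=30.102701 y=0.156377

recognized (one wheel, involute flank): single-mesh tooth geometry, m = 1.068, N = 59
pitch radius r_p = m·N/2 = 1.068·59/2 = 31.506000
base radius r_b = r_p·cos α = 31.506000·cos 22.134° = 29.184172
roll angle φ = 14.491° = 0.25291566 rad
x = r_b·(cos φ + φ·sin φ) = 30.102701
y = r_b·(sin φ − φ·cos φ) = 0.156377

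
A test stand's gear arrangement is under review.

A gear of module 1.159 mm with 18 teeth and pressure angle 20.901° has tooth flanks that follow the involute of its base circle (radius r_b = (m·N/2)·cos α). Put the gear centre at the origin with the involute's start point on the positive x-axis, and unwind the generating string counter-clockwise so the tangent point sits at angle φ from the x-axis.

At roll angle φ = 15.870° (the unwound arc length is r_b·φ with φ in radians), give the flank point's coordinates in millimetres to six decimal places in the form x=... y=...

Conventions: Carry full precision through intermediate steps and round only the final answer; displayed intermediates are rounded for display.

x=10.111287 y=0.068497

class = single-mesh tooth geometry [base-circle involute, m = 1.159, 18T]
pitch radius r_p = m·N/2 = 1.159·18/2 = 10.431000
base radius r_b = r_p·cos α = 10.431000·cos 20.901° = 9.744622
roll angle φ = 15.870° = 0.27698375 rad
x = r_b·(cos φ + φ·sin φ) = 10.111287
y = r_b·(sin φ − φ·cos φ) = 0.068497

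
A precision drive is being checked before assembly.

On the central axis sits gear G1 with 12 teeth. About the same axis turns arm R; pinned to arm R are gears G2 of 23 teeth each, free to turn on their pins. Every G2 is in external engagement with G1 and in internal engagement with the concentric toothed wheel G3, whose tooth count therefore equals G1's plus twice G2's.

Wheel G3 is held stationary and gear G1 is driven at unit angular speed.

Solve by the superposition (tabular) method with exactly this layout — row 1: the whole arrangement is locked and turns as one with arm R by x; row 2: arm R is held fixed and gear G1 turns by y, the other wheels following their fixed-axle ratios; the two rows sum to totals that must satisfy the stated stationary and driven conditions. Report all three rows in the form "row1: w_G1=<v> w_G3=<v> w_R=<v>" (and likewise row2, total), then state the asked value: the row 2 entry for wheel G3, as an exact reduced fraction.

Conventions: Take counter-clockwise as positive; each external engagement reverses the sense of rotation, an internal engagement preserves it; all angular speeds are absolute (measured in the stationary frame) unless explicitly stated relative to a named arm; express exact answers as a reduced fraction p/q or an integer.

row1: w_G1=6/35 w_G3=6/35 w_R=6/35
row2: w_G1=29/35 w_G3=-6/35 w_R=0
total: w_G1=1 w_G3=0 w_R=6/35
asked value: -6/35

class = planetary set [G3 = 12+2·23 = 58; Willis about the carrier]
row 1 (train locked, turned with arm): all members turn x
superposition row 2 [arm held]: sun y, ring −(12/58)·y, arm 0
boundary: total ω_ring = x − (12/58)·y = 0 and total ω_sun = x + y = 1  ⇒  y = 29/35, x = 6/35
row 2 ring = −(12/58)·29/35 = -6/35
totals (row 1 + row 2): sun 6/35 + 29/35 = 1, ring 6/35 + (-6/35) = 0, arm 6/35 + 0 = 6/35
asked cell (row2, ring) = -6/35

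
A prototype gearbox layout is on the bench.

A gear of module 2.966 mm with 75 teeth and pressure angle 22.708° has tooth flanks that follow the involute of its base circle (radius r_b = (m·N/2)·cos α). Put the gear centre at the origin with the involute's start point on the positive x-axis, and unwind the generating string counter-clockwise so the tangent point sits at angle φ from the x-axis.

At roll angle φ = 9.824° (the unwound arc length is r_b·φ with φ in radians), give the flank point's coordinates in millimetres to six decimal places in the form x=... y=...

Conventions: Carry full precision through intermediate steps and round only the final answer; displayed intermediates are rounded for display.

x=104.100451 y=0.171894

recognized (one wheel, involute flank): single-mesh tooth geometry, m = 2.966, N = 75
pitch radius r_p = m·N/2 = 2.966·75/2 = 111.225000
base radius r_b = r_p·cos α = 111.225000·cos 22.708° = 102.603305
roll angle φ = 9.824° = 0.17146115 rad
x = r_b·(cos φ + φ·sin φ) = 104.100451
y = r_b·(sin φ − φ·cos φ) = 0.171894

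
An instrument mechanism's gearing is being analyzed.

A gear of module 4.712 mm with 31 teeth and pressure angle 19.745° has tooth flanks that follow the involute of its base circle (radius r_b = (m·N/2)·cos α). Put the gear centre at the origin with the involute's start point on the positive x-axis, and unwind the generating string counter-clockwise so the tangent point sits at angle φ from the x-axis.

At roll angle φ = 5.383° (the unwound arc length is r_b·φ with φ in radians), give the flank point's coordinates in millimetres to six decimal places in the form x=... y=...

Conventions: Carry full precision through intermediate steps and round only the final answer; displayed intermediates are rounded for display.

x=69.044601 y=0.018985

single-mesh involute tooth geometry (31T wheel at module 4.712)
pitch radius r_p = m·N/2 = 4.712·31/2 = 73.036000
base radius r_b = r_p·cos α = 73.036000·cos 19.745° = 68.741885
roll angle φ = 5.383° = 0.09395107 rad
x = r_b·(cos φ + φ·sin φ) = 69.044601
y = r_b·(sin φ − φ·cos φ) = 0.018985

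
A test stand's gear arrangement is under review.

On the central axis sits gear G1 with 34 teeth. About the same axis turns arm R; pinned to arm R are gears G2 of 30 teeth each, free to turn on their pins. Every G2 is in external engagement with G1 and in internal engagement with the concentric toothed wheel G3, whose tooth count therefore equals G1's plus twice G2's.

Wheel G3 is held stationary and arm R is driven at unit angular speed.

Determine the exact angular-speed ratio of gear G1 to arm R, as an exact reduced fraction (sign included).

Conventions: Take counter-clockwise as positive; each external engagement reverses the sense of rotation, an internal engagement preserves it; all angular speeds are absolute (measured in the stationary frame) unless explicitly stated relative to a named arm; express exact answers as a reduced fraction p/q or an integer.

class = planetary set [G3 = 34+2·30 = 94; Willis about the carrier]
ring teeth: 34 + 2·30 = 94
34(ω_sun−ω_arm) = −94(ω_ring−ω_arm),  ω_ring = 0, ω_arm = 1
ω_sun = 1 − (94/34)(0−1) = 64/17
ω_out/ω_in = 64/17

64/17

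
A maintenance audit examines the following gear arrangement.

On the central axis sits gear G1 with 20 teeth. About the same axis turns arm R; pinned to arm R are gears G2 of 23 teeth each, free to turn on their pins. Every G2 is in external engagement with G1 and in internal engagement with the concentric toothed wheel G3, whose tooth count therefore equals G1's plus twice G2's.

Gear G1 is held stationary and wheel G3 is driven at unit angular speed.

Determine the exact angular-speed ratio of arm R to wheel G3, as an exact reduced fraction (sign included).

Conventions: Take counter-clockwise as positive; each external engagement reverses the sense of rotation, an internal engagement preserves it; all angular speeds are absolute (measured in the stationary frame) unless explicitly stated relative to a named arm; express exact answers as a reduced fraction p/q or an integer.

33/43

topology: planetary set — G1 20T / G2 23T / G3 66T, arm = carrier (Willis)
ring teeth: 20 + 2·23 = 66
20(ω_sun−ω_arm) = −66(ω_ring−ω_arm),  ω_sun = 0, ω_ring = 1
20(0−ω_arm) = −66(1−ω_arm)  ⇒  86·ω_arm = 66  ⇒  ω_arm = 33/43
ω_out/ω_in = 33/43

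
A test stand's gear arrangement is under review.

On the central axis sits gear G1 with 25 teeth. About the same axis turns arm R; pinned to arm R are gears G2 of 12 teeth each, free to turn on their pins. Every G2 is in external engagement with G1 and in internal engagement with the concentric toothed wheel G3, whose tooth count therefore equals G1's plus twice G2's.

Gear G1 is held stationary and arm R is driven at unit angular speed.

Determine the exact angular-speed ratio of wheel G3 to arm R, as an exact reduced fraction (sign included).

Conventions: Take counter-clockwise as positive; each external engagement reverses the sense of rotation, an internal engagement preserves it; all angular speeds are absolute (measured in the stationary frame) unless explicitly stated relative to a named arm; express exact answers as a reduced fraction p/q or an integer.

74/49

topology: planetary set — G1 25T / G2 12T / G3 49T, arm = carrier (Willis)
ring teeth: 25 + 2·12 = 49
25(ω_sun−ω_arm) = −49(ω_ring−ω_arm),  ω_sun = 0, ω_arm = 1
ω_ring = 1 − (25/49)(0−1) = 74/49
ω_out/ω_in = 74/49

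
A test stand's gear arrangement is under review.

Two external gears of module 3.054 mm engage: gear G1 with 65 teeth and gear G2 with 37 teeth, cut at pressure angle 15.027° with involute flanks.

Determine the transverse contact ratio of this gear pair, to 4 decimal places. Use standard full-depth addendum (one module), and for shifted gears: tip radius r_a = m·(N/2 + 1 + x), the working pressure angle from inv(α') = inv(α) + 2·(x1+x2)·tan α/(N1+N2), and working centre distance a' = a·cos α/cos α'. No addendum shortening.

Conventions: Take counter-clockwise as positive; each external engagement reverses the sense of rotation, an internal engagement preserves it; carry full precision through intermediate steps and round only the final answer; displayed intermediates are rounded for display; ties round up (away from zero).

2.0739

topology: single-mesh involute geometry — m = 3.054, 65T/37T pair
base radii: r_b1 = 95.860852, r_b2 = 54.566946
tip radii: r_a1 = 102.309000, r_a2 = 59.553000
no profile shift: α' = α, a' = a
action lengths: √(r_a1²−r_b1²) = 35.746729, √(r_a2²−r_b2²) = 23.853892
base pitch p_b = π·m·cos α = 9.266331
CR = (35.746729 + 23.853892 − 155.754000·sin 15.02700°)/9.266331 = 2.073920
contact ratio ≈ 2.0739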